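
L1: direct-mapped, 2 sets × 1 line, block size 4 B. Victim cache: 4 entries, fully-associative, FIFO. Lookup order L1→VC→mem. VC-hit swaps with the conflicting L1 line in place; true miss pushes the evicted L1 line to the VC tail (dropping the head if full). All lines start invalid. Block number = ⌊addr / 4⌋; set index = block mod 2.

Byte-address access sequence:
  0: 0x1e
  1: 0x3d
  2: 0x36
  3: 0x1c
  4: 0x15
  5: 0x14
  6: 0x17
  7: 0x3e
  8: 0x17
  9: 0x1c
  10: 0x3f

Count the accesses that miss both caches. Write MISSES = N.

#0 0x1e→b7/s1 MISS; vc=[]
#1 0x3d→b15/s1 MISS; vc=[7]
#2 0x36→b13/s1 MISS; vc=[7,15]
#3 0x1c→b7/s1 VC-HIT; vc=[13,15]
#4 0x15→b5/s1 MISS; vc=[13,15,7]
#5 0x14→b5/s1 L1-HIT; vc=[13,15,7]
#6 0x17→b5/s1 L1-HIT; vc=[13,15,7]
#7 0x3e→b15/s1 VC-HIT; vc=[13,5,7]
#8 0x17→b5/s1 VC-HIT; vc=[13,15,7]
#9 0x1c→b7/s1 VC-HIT; vc=[13,15,5]
#10 0x3f→b15/s1 VC-HIT; vc=[13,7,5]

MISSES = 4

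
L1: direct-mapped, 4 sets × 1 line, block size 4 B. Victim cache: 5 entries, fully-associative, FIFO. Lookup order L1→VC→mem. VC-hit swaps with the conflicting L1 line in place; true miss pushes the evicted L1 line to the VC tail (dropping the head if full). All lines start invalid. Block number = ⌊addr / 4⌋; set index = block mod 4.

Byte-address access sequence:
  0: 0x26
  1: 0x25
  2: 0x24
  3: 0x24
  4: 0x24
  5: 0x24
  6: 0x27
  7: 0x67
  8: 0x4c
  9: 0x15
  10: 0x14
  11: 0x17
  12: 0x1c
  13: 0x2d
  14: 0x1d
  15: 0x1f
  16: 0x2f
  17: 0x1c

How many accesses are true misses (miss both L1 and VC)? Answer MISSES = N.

#0 0x26→b9/s1 MISS; vc=[]
#1 0x25→b9/s1 L1-HIT; vc=[]
#2 0x24→b9/s1 L1-HIT; vc=[]
#3 0x24→b9/s1 L1-HIT; vc=[]
#4 0x24→b9/s1 L1-HIT; vc=[]
#5 0x24→b9/s1 L1-HIT; vc=[]
#6 0x27→b9/s1 L1-HIT; vc=[]
#7 0x67→b25/s1 MISS; vc=[9]
#8 0x4c→b19/s3 MISS; vc=[9]
#9 0x15→b5/s1 MISS; vc=[9,25]
#10 0x14→b5/s1 L1-HIT; vc=[9,25]
#11 0x17→b5/s1 L1-HIT; vc=[9,25]
#12 0x1c→b7/s3 MISS; vc=[9,25,19]
#13 0x2d→b11/s3 MISS; vc=[9,25,19,7]
#14 0x1d→b7/s3 VC-HIT; vc=[9,25,19,11]
#15 0x1f→b7/s3 L1-HIT; vc=[9,25,19,11]
#16 0x2f→b11/s3 VC-HIT; vc=[9,25,19,7]
#17 0x1c→b7/s3 VC-HIT; vc=[9,25,19,11]

MISSES = 6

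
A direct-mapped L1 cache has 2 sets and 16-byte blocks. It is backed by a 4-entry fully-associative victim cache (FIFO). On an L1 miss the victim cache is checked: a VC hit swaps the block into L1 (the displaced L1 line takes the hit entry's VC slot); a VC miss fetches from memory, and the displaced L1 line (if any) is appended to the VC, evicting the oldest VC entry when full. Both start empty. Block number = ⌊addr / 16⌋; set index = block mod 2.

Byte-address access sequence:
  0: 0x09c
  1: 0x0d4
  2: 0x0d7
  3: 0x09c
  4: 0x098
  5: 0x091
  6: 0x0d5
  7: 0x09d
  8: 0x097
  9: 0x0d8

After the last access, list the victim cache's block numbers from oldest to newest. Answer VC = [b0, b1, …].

#0 0x9c→b9/s1 MISS; vc=[]
#1 0xd4→b13/s1 MISS; vc=[9]
#2 0xd7→b13/s1 L1-HIT; vc=[9]
#3 0x9c→b9/s1 VC-HIT; vc=[13]
#4 0x98→b9/s1 L1-HIT; vc=[13]
#5 0x91→b9/s1 L1-HIT; vc=[13]
#6 0xd5→b13/s1 VC-HIT; vc=[9]
#7 0x9d→b9/s1 VC-HIT; vc=[13]
#8 0x97→b9/s1 L1-HIT; vc=[13]
#9 0xd8→b13/s1 VC-HIT; vc=[9]

VC = [9]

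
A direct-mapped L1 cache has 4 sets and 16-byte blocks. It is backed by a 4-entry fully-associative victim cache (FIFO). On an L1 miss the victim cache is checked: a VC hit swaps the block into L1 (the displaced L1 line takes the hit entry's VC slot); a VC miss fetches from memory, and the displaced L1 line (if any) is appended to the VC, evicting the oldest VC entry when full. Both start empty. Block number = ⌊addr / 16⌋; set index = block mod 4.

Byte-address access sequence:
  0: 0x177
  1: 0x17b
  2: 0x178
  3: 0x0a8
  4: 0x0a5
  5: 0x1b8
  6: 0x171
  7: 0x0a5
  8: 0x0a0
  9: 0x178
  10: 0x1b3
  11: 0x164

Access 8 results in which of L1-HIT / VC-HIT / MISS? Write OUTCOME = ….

  [0] addr=0x177 blk=23 s=3: MISS | VC []
  [1] addr=0x17b blk=23 s=3: L1-HIT | VC []
  [2] addr=0x178 blk=23 s=3: L1-HIT | VC []
  [3] addr=0xa8 blk=10 s=2: MISS | VC []
  [4] addr=0xa5 blk=10 s=2: L1-HIT | VC []
  [5] addr=0x1b8 blk=27 s=3: MISS | VC [23]
  [6] addr=0x171 blk=23 s=3: VC-HIT | VC [27]
  [7] addr=0xa5 blk=10 s=2: L1-HIT | VC [27]
  [8] addr=0xa0 blk=10 s=2: L1-HIT | VC [27]
  [9] addr=0x178 blk=23 s=3: L1-HIT | VC [27]
  [10] addr=0x1b3 blk=27 s=3: VC-HIT | VC [23]
  [11] addr=0x164 blk=22 s=2: MISS | VC [23, 10]

OUTCOME = L1-HIT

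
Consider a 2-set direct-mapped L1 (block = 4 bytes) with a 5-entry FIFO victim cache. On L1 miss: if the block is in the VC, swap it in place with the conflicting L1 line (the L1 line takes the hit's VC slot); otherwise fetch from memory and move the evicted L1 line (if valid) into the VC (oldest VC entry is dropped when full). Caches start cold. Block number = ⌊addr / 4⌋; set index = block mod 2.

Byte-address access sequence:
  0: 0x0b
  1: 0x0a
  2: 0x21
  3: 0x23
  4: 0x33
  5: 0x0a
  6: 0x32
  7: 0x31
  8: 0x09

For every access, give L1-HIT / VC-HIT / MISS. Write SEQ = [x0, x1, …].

SEQ = [MISS, L1-HIT, MISS, L1-HIT, MISS, VC-HIT, VC-HIT, L1-HIT, VC-HIT]

0: 0xb (blk 2, set 0) → MISS  vc=[]
1: 0xa (blk 2, set 0) → L1-HIT  vc=[]
2: 0x21 (blk 8, set 0) → MISS  vc=[2]
3: 0x23 (blk 8, set 0) → L1-HIT  vc=[2]
4: 0x33 (blk 12, set 0) → MISS  vc=[2, 8]
5: 0xa (blk 2, set 0) → VC-HIT  vc=[12, 8]
6: 0x32 (blk 12, set 0) → VC-HIT  vc=[2, 8]
7: 0x31 (blk 12, set 0) → L1-HIT  vc=[2, 8]
8: 0x9 (blk 2, set 0) → VC-HIT  vc=[12, 8]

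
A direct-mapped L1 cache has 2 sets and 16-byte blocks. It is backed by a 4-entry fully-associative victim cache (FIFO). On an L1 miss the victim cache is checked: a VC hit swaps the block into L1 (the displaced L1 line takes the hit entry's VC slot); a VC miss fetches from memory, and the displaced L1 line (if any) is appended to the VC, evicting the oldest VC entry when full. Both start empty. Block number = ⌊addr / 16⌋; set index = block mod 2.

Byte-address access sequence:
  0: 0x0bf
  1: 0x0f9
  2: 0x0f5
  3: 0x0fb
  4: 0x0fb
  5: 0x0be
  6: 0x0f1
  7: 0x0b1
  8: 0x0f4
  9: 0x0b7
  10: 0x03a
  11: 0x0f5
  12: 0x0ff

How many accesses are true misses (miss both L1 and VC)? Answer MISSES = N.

MISSES = 3

#0 0xbf→b11/s1 MISS; vc=[]
#1 0xf9→b15/s1 MISS; vc=[11]
#2 0xf5→b15/s1 L1-HIT; vc=[11]
#3 0xfb→b15/s1 L1-HIT; vc=[11]
#4 0xfb→b15/s1 L1-HIT; vc=[11]
#5 0xbe→b11/s1 VC-HIT; vc=[15]
#6 0xf1→b15/s1 VC-HIT; vc=[11]
#7 0xb1→b11/s1 VC-HIT; vc=[15]
#8 0xf4→b15/s1 VC-HIT; vc=[11]
#9 0xb7→b11/s1 VC-HIT; vc=[15]
#10 0x3a→b3/s1 MISS; vc=[15,11]
#11 0xf5→b15/s1 VC-HIT; vc=[3,11]
#12 0xff→b15/s1 L1-HIT; vc=[3,11]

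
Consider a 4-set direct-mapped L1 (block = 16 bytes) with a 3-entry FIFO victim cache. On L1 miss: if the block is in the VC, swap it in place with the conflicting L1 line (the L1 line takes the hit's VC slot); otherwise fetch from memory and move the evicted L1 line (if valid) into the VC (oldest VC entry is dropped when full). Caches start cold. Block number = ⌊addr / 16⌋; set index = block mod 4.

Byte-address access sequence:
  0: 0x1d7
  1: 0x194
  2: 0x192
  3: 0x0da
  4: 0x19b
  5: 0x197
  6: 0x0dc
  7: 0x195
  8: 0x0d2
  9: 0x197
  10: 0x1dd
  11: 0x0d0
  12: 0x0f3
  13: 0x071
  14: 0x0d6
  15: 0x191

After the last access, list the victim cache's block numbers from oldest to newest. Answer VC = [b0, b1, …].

  [0] addr=0x1d7 blk=29 s=1: MISS | VC []
  [1] addr=0x194 blk=25 s=1: MISS | VC [29]
  [2] addr=0x192 blk=25 s=1: L1-HIT | VC [29]
  [3] addr=0xda blk=13 s=1: MISS | VC [29, 25]
  [4] addr=0x19b blk=25 s=1: VC-HIT | VC [29, 13]
  [5] addr=0x197 blk=25 s=1: L1-HIT | VC [29, 13]
  [6] addr=0xdc blk=13 s=1: VC-HIT | VC [29, 25]
  [7] addr=0x195 blk=25 s=1: VC-HIT | VC [29, 13]
  [8] addr=0xd2 blk=13 s=1: VC-HIT | VC [29, 25]
  [9] addr=0x197 blk=25 s=1: VC-HIT | VC [29, 13]
  [10] addr=0x1dd blk=29 s=1: VC-HIT | VC [25, 13]
  [11] addr=0xd0 blk=13 s=1: VC-HIT | VC [25, 29]
  [12] addr=0xf3 blk=15 s=3: MISS | VC [25, 29]
  [13] addr=0x71 blk=7 s=3: MISS | VC [25, 29, 15]
  [14] addr=0xd6 blk=13 s=1: L1-HIT | VC [25, 29, 15]
  [15] addr=0x191 blk=25 s=1: VC-HIT | VC [13, 29, 15]

VC = [13, 29, 15]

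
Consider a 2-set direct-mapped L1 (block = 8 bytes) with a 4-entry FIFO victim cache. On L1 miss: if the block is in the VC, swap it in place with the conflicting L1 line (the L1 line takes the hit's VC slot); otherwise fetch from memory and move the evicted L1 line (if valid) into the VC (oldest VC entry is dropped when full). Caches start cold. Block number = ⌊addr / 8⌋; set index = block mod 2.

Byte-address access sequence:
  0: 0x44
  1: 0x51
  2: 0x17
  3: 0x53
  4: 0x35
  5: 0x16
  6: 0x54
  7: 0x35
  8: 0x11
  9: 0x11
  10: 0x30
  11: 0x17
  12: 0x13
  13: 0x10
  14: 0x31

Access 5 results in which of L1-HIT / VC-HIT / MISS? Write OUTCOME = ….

0: 0x44 (blk 8, set 0) → MISS  vc=[]
1: 0x51 (blk 10, set 0) → MISS  vc=[8]
2: 0x17 (blk 2, set 0) → MISS  vc=[8, 10]
3: 0x53 (blk 10, set 0) → VC-HIT  vc=[8, 2]
4: 0x35 (blk 6, set 0) → MISS  vc=[8, 2, 10]
5: 0x16 (blk 2, set 0) → VC-HIT  vc=[8, 6, 10]
6: 0x54 (blk 10, set 0) → VC-HIT  vc=[8, 6, 2]
7: 0x35 (blk 6, set 0) → VC-HIT  vc=[8, 10, 2]
8: 0x11 (blk 2, set 0) → VC-HIT  vc=[8, 10, 6]
9: 0x11 (blk 2, set 0) → L1-HIT  vc=[8, 10, 6]
10: 0x30 (blk 6, set 0) → VC-HIT  vc=[8, 10, 2]
11: 0x17 (blk 2, set 0) → VC-HIT  vc=[8, 10, 6]
12: 0x13 (blk 2, set 0) → L1-HIT  vc=[8, 10, 6]
13: 0x10 (blk 2, set 0) → L1-HIT  vc=[8, 10, 6]
14: 0x31 (blk 6, set 0) → VC-HIT  vc=[8, 10, 2]

OUTCOME = VC-HIT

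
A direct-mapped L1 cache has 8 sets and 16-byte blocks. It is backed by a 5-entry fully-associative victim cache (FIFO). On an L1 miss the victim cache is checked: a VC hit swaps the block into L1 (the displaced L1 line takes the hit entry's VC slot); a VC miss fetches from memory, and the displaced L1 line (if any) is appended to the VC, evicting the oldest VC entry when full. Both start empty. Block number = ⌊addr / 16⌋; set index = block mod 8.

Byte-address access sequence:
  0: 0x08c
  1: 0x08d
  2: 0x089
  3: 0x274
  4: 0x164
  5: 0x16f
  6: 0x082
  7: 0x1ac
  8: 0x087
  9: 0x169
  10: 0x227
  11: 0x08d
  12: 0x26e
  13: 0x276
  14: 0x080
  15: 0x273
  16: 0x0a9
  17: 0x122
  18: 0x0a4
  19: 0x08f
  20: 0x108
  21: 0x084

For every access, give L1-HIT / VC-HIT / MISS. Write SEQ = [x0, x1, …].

SEQ = [MISS, L1-HIT, L1-HIT, MISS, MISS, L1-HIT, L1-HIT, MISS, L1-HIT, L1-HIT, MISS, L1-HIT, MISS, L1-HIT, L1-HIT, L1-HIT, MISS, MISS, VC-HIT, L1-HIT, MISS, VC-HIT]

#0 0x8c→b8/s0 MISS; vc=[]
#1 0x8d→b8/s0 L1-HIT; vc=[]
#2 0x89→b8/s0 L1-HIT; vc=[]
#3 0x274→b39/s7 MISS; vc=[]
#4 0x164→b22/s6 MISS; vc=[]
#5 0x16f→b22/s6 L1-HIT; vc=[]
#6 0x82→b8/s0 L1-HIT; vc=[]
#7 0x1ac→b26/s2 MISS; vc=[]
#8 0x87→b8/s0 L1-HIT; vc=[]
#9 0x169→b22/s6 L1-HIT; vc=[]
#10 0x227→b34/s2 MISS; vc=[26]
#11 0x8d→b8/s0 L1-HIT; vc=[26]
#12 0x26e→b38/s6 MISS; vc=[26,22]
#13 0x276→b39/s7 L1-HIT; vc=[26,22]
#14 0x80→b8/s0 L1-HIT; vc=[26,22]
#15 0x273→b39/s7 L1-HIT; vc=[26,22]
#16 0xa9→b10/s2 MISS; vc=[26,22,34]
#17 0x122→b18/s2 MISS; vc=[26,22,34,10]
#18 0xa4→b10/s2 VC-HIT; vc=[26,22,34,18]
#19 0x8f→b8/s0 L1-HIT; vc=[26,22,34,18]
#20 0x108→b16/s0 MISS; vc=[26,22,34,18,8]
#21 0x84→b8/s0 VC-HIT; vc=[26,22,34,18,16]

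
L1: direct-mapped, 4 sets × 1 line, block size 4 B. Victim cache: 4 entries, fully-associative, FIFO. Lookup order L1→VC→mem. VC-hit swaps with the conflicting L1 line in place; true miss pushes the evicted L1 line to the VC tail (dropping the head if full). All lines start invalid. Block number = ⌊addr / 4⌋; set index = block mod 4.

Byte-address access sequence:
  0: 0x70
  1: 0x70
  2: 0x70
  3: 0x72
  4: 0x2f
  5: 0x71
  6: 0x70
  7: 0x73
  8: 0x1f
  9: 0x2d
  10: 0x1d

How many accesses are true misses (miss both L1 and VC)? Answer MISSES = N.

MISSES = 3

#0 0x70→b28/s0 MISS; vc=[]
#1 0x70→b28/s0 L1-HIT; vc=[]
#2 0x70→b28/s0 L1-HIT; vc=[]
#3 0x72→b28/s0 L1-HIT; vc=[]
#4 0x2f→b11/s3 MISS; vc=[]
#5 0x71→b28/s0 L1-HIT; vc=[]
#6 0x70→b28/s0 L1-HIT; vc=[]
#7 0x73→b28/s0 L1-HIT; vc=[]
#8 0x1f→b7/s3 MISS; vc=[11]
#9 0x2d→b11/s3 VC-HIT; vc=[7]
#10 0x1d→b7/s3 VC-HIT; vc=[11]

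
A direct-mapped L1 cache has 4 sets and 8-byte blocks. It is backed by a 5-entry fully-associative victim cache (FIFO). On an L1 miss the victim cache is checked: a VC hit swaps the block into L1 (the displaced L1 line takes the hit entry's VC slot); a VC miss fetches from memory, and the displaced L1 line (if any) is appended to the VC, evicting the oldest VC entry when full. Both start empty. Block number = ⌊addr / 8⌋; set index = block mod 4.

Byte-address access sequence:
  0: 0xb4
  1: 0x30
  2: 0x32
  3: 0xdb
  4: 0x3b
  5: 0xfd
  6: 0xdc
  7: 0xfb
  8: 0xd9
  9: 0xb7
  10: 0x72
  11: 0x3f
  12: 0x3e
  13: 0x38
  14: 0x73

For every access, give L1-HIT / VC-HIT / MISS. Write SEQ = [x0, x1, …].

SEQ = [MISS, MISS, L1-HIT, MISS, MISS, MISS, VC-HIT, VC-HIT, VC-HIT, VC-HIT, MISS, VC-HIT, L1-HIT, L1-HIT, L1-HIT]

#0 0xb4→b22/s2 MISS; vc=[]
#1 0x30→b6/s2 MISS; vc=[22]
#2 0x32→b6/s2 L1-HIT; vc=[22]
#3 0xdb→b27/s3 MISS; vc=[22]
#4 0x3b→b7/s3 MISS; vc=[22,27]
#5 0xfd→b31/s3 MISS; vc=[22,27,7]
#6 0xdc→b27/s3 VC-HIT; vc=[22,31,7]
#7 0xfb→b31/s3 VC-HIT; vc=[22,27,7]
#8 0xd9→b27/s3 VC-HIT; vc=[22,31,7]
#9 0xb7→b22/s2 VC-HIT; vc=[6,31,7]
#10 0x72→b14/s2 MISS; vc=[6,31,7,22]
#11 0x3f→b7/s3 VC-HIT; vc=[6,31,27,22]
#12 0x3e→b7/s3 L1-HIT; vc=[6,31,27,22]
#13 0x38→b7/s3 L1-HIT; vc=[6,31,27,22]
#14 0x73→b14/s2 L1-HIT; vc=[6,31,27,22]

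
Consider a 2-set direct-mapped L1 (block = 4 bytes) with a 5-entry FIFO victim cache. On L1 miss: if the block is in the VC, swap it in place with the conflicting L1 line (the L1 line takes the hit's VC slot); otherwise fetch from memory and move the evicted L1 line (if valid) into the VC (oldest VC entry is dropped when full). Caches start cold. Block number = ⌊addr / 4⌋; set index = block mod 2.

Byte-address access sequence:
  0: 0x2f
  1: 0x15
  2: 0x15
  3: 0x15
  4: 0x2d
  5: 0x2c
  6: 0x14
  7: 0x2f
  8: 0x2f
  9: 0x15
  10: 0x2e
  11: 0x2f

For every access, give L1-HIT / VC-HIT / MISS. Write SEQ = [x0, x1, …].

SEQ = [MISS, MISS, L1-HIT, L1-HIT, VC-HIT, L1-HIT, VC-HIT, VC-HIT, L1-HIT, VC-HIT, VC-HIT, L1-HIT]

#0 0x2f→b11/s1 MISS; vc=[]
#1 0x15→b5/s1 MISS; vc=[11]
#2 0x15→b5/s1 L1-HIT; vc=[11]
#3 0x15→b5/s1 L1-HIT; vc=[11]
#4 0x2d→b11/s1 VC-HIT; vc=[5]
#5 0x2c→b11/s1 L1-HIT; vc=[5]
#6 0x14→b5/s1 VC-HIT; vc=[11]
#7 0x2f→b11/s1 VC-HIT; vc=[5]
#8 0x2f→b11/s1 L1-HIT; vc=[5]
#9 0x15→b5/s1 VC-HIT; vc=[11]
#10 0x2e→b11/s1 VC-HIT; vc=[5]
#11 0x2f→b11/s1 L1-HIT; vc=[5]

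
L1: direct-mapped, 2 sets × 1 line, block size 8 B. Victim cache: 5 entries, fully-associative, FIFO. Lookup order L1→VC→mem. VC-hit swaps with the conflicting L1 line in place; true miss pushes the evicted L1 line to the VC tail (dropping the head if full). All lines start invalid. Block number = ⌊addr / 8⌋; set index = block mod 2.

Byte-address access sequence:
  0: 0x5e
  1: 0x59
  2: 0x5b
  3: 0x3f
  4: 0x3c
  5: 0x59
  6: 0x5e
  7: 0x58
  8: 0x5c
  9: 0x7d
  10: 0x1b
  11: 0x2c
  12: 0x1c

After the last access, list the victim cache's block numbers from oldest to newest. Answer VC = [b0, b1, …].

VC = [7, 11, 15, 5]

0: 0x5e (blk 11, set 1) → MISS  vc=[]
1: 0x59 (blk 11, set 1) → L1-HIT  vc=[]
2: 0x5b (blk 11, set 1) → L1-HIT  vc=[]
3: 0x3f (blk 7, set 1) → MISS  vc=[11]
4: 0x3c (blk 7, set 1) → L1-HIT  vc=[11]
5: 0x59 (blk 11, set 1) → VC-HIT  vc=[7]
6: 0x5e (blk 11, set 1) → L1-HIT  vc=[7]
7: 0x58 (blk 11, set 1) → L1-HIT  vc=[7]
8: 0x5c (blk 11, set 1) → L1-HIT  vc=[7]
9: 0x7d (blk 15, set 1) → MISS  vc=[7, 11]
10: 0x1b (blk 3, set 1) → MISS  vc=[7, 11, 15]
11: 0x2c (blk 5, set 1) → MISS  vc=[7, 11, 15, 3]
12: 0x1c (blk 3, set 1) → VC-HIT  vc=[7, 11, 15, 5]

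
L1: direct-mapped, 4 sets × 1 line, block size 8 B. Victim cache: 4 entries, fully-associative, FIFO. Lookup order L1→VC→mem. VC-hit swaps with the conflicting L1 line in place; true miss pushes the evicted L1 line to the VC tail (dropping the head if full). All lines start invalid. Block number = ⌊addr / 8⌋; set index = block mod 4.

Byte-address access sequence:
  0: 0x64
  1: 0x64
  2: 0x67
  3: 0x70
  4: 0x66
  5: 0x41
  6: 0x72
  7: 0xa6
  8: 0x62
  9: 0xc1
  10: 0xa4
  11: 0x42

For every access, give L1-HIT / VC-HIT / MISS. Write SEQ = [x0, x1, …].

SEQ = [MISS, L1-HIT, L1-HIT, MISS, L1-HIT, MISS, L1-HIT, MISS, VC-HIT, MISS, VC-HIT, VC-HIT]

0: 0x64 (blk 12, set 0) → MISS  vc=[]
1: 0x64 (blk 12, set 0) → L1-HIT  vc=[]
2: 0x67 (blk 12, set 0) → L1-HIT  vc=[]
3: 0x70 (blk 14, set 2) → MISS  vc=[]
4: 0x66 (blk 12, set 0) → L1-HIT  vc=[]
5: 0x41 (blk 8, set 0) → MISS  vc=[12]
6: 0x72 (blk 14, set 2) → L1-HIT  vc=[12]
7: 0xa6 (blk 20, set 0) → MISS  vc=[12, 8]
8: 0x62 (blk 12, set 0) → VC-HIT  vc=[20, 8]
9: 0xc1 (blk 24, set 0) → MISS  vc=[20, 8, 12]
10: 0xa4 (blk 20, set 0) → VC-HIT  vc=[24, 8, 12]
11: 0x42 (blk 8, set 0) → VC-HIT  vc=[24, 20, 12]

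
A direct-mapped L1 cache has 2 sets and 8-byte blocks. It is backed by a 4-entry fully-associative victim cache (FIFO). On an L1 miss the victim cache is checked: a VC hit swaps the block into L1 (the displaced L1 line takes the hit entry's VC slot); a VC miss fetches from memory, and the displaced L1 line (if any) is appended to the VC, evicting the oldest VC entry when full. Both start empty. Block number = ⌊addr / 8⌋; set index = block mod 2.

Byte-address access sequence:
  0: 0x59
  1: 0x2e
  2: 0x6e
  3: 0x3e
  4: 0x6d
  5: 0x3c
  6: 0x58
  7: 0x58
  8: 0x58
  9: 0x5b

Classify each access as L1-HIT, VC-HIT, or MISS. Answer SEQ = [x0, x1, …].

#0 0x59→b11/s1 MISS; vc=[]
#1 0x2e→b5/s1 MISS; vc=[11]
#2 0x6e→b13/s1 MISS; vc=[11,5]
#3 0x3e→b7/s1 MISS; vc=[11,5,13]
#4 0x6d→b13/s1 VC-HIT; vc=[11,5,7]
#5 0x3c→b7/s1 VC-HIT; vc=[11,5,13]
#6 0x58→b11/s1 VC-HIT; vc=[7,5,13]
#7 0x58→b11/s1 L1-HIT; vc=[7,5,13]
#8 0x58→b11/s1 L1-HIT; vc=[7,5,13]
#9 0x5b→b11/s1 L1-HIT; vc=[7,5,13]

SEQ = [MISS, MISS, MISS, MISS, VC-HIT, VC-HIT, VC-HIT, L1-HIT, L1-HIT, L1-HIT]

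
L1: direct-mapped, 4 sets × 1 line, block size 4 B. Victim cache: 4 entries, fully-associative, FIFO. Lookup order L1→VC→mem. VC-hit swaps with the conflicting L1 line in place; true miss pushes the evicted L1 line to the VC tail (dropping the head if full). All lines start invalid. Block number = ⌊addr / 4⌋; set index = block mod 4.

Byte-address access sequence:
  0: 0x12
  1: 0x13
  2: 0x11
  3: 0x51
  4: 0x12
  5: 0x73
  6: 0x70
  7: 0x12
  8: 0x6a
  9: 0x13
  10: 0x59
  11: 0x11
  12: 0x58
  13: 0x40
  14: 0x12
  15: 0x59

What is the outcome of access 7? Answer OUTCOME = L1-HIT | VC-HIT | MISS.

OUTCOME = VC-HIT

  [0] addr=0x12 blk=4 s=0: MISS | VC []
  [1] addr=0x13 blk=4 s=0: L1-HIT | VC []
  [2] addr=0x11 blk=4 s=0: L1-HIT | VC []
  [3] addr=0x51 blk=20 s=0: MISS | VC [4]
  [4] addr=0x12 blk=4 s=0: VC-HIT | VC [20]
  [5] addr=0x73 blk=28 s=0: MISS | VC [20, 4]
  [6] addr=0x70 blk=28 s=0: L1-HIT | VC [20, 4]
  [7] addr=0x12 blk=4 s=0: VC-HIT | VC [20, 28]
  [8] addr=0x6a blk=26 s=2: MISS | VC [20, 28]
  [9] addr=0x13 blk=4 s=0: L1-HIT | VC [20, 28]
  [10] addr=0x59 blk=22 s=2: MISS | VC [20, 28, 26]
  [11] addr=0x11 blk=4 s=0: L1-HIT | VC [20, 28, 26]
  [12] addr=0x58 blk=22 s=2: L1-HIT | VC [20, 28, 26]
  [13] addr=0x40 blk=16 s=0: MISS | VC [20, 28, 26, 4]
  [14] addr=0x12 blk=4 s=0: VC-HIT | VC [20, 28, 26, 16]
  [15] addr=0x59 blk=22 s=2: L1-HIT | VC [20, 28, 26, 16]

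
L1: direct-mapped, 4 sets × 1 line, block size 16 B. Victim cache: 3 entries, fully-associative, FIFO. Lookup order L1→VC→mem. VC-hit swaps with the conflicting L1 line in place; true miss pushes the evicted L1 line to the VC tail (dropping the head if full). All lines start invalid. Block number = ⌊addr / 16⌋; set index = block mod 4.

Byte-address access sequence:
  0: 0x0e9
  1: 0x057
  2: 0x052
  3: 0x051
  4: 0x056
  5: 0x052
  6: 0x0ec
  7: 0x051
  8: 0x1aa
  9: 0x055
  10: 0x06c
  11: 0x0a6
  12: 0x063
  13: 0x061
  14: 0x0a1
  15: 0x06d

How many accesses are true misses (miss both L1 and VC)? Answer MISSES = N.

MISSES = 5

  [0] addr=0xe9 blk=14 s=2: MISS | VC []
  [1] addr=0x57 blk=5 s=1: MISS | VC []
  [2] addr=0x52 blk=5 s=1: L1-HIT | VC []
  [3] addr=0x51 blk=5 s=1: L1-HIT | VC []
  [4] addr=0x56 blk=5 s=1: L1-HIT | VC []
  [5] addr=0x52 blk=5 s=1: L1-HIT | VC []
  [6] addr=0xec blk=14 s=2: L1-HIT | VC []
  [7] addr=0x51 blk=5 s=1: L1-HIT | VC []
  [8] addr=0x1aa blk=26 s=2: MISS | VC [14]
  [9] addr=0x55 blk=5 s=1: L1-HIT | VC [14]
  [10] addr=0x6c blk=6 s=2: MISS | VC [14, 26]
  [11] addr=0xa6 blk=10 s=2: MISS | VC [14, 26, 6]
  [12] addr=0x63 blk=6 s=2: VC-HIT | VC [14, 26, 10]
  [13] addr=0x61 blk=6 s=2: L1-HIT | VC [14, 26, 10]
  [14] addr=0xa1 blk=10 s=2: VC-HIT | VC [14, 26, 6]
  [15] addr=0x6d blk=6 s=2: VC-HIT | VC [14, 26, 10]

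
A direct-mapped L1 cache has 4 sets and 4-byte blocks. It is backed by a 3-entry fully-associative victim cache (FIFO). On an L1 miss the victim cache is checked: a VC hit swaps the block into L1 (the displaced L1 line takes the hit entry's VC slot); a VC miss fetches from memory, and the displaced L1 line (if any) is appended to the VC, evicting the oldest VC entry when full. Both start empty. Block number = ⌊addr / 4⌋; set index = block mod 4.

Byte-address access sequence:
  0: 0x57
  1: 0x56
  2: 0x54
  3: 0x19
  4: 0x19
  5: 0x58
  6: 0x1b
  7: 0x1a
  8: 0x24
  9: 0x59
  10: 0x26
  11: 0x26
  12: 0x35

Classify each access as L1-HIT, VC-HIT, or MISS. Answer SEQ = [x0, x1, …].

SEQ = [MISS, L1-HIT, L1-HIT, MISS, L1-HIT, MISS, VC-HIT, L1-HIT, MISS, VC-HIT, L1-HIT, L1-HIT, MISS]

#0 0x57→b21/s1 MISS; vc=[]
#1 0x56→b21/s1 L1-HIT; vc=[]
#2 0x54→b21/s1 L1-HIT; vc=[]
#3 0x19→b6/s2 MISS; vc=[]
#4 0x19→b6/s2 L1-HIT; vc=[]
#5 0x58→b22/s2 MISS; vc=[6]
#6 0x1b→b6/s2 VC-HIT; vc=[22]
#7 0x1a→b6/s2 L1-HIT; vc=[22]
#8 0x24→b9/s1 MISS; vc=[22,21]
#9 0x59→b22/s2 VC-HIT; vc=[6,21]
#10 0x26→b9/s1 L1-HIT; vc=[6,21]
#11 0x26→b9/s1 L1-HIT; vc=[6,21]
#12 0x35→b13/s1 MISS; vc=[6,21,9]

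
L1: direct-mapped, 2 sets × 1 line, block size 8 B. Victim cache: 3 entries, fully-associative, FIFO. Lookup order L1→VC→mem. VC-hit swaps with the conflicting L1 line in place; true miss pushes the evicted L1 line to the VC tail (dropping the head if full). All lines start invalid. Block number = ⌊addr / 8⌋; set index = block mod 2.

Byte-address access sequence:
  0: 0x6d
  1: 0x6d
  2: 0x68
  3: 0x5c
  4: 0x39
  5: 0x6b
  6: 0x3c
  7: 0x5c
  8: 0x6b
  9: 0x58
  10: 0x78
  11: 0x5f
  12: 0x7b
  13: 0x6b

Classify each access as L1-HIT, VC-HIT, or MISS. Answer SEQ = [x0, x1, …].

SEQ = [MISS, L1-HIT, L1-HIT, MISS, MISS, VC-HIT, VC-HIT, VC-HIT, VC-HIT, VC-HIT, MISS, VC-HIT, VC-HIT, VC-HIT]

#0 0x6d→b13/s1 MISS; vc=[]
#1 0x6d→b13/s1 L1-HIT; vc=[]
#2 0x68→b13/s1 L1-HIT; vc=[]
#3 0x5c→b11/s1 MISS; vc=[13]
#4 0x39→b7/s1 MISS; vc=[13,11]
#5 0x6b→b13/s1 VC-HIT; vc=[7,11]
#6 0x3c→b7/s1 VC-HIT; vc=[13,11]
#7 0x5c→b11/s1 VC-HIT; vc=[13,7]
#8 0x6b→b13/s1 VC-HIT; vc=[11,7]
#9 0x58→b11/s1 VC-HIT; vc=[13,7]
#10 0x78→b15/s1 MISS; vc=[13,7,11]
#11 0x5f→b11/s1 VC-HIT; vc=[13,7,15]
#12 0x7b→b15/s1 VC-HIT; vc=[13,7,11]
#13 0x6b→b13/s1 VC-HIT; vc=[15,7,11]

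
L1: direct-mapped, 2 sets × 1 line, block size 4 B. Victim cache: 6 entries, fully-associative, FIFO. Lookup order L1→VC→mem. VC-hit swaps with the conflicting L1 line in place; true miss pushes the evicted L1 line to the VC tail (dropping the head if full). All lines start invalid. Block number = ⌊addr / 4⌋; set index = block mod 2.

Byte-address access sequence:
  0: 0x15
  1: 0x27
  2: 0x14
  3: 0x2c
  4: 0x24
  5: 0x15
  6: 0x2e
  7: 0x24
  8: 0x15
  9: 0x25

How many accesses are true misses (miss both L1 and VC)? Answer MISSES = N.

MISSES = 3

0: 0x15 (blk 5, set 1) → MISS  vc=[]
1: 0x27 (blk 9, set 1) → MISS  vc=[5]
2: 0x14 (blk 5, set 1) → VC-HIT  vc=[9]
3: 0x2c (blk 11, set 1) → MISS  vc=[9, 5]
4: 0x24 (blk 9, set 1) → VC-HIT  vc=[11, 5]
5: 0x15 (blk 5, set 1) → VC-HIT  vc=[11, 9]
6: 0x2e (blk 11, set 1) → VC-HIT  vc=[5, 9]
7: 0x24 (blk 9, set 1) → VC-HIT  vc=[5, 11]
8: 0x15 (blk 5, set 1) → VC-HIT  vc=[9, 11]
9: 0x25 (blk 9, set 1) → VC-HIT  vc=[5, 11]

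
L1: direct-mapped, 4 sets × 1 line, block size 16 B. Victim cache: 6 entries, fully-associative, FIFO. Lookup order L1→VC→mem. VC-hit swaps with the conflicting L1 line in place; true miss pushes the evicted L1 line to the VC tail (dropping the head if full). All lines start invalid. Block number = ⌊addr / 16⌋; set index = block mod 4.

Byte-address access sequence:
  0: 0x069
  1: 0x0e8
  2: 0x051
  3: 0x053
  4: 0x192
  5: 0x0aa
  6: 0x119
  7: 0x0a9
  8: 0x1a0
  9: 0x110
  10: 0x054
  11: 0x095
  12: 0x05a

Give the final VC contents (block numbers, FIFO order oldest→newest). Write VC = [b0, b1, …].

VC = [6, 17, 14, 25, 10, 9]

0: 0x69 (blk 6, set 2) → MISS  vc=[]
1: 0xe8 (blk 14, set 2) → MISS  vc=[6]
2: 0x51 (blk 5, set 1) → MISS  vc=[6]
3: 0x53 (blk 5, set 1) → L1-HIT  vc=[6]
4: 0x192 (blk 25, set 1) → MISS  vc=[6, 5]
5: 0xaa (blk 10, set 2) → MISS  vc=[6, 5, 14]
6: 0x119 (blk 17, set 1) → MISS  vc=[6, 5, 14, 25]
7: 0xa9 (blk 10, set 2) → L1-HIT  vc=[6, 5, 14, 25]
8: 0x1a0 (blk 26, set 2) → MISS  vc=[6, 5, 14, 25, 10]
9: 0x110 (blk 17, set 1) → L1-HIT  vc=[6, 5, 14, 25, 10]
10: 0x54 (blk 5, set 1) → VC-HIT  vc=[6, 17, 14, 25, 10]
11: 0x95 (blk 9, set 1) → MISS  vc=[6, 17, 14, 25, 10, 5]
12: 0x5a (blk 5, set 1) → VC-HIT  vc=[6, 17, 14, 25, 10, 9]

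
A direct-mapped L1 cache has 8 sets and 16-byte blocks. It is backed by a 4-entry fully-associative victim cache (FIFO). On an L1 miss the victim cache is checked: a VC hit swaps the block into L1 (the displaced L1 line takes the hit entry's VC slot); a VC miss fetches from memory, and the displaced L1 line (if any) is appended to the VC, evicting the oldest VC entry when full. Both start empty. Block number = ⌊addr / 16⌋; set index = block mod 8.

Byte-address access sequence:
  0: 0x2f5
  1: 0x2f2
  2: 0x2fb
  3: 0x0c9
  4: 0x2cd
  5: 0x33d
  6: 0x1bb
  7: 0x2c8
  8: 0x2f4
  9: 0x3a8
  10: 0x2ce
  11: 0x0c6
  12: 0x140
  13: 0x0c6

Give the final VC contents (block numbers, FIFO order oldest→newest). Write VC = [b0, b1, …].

0: 0x2f5 (blk 47, set 7) → MISS  vc=[]
1: 0x2f2 (blk 47, set 7) → L1-HIT  vc=[]
2: 0x2fb (blk 47, set 7) → L1-HIT  vc=[]
3: 0xc9 (blk 12, set 4) → MISS  vc=[]
4: 0x2cd (blk 44, set 4) → MISS  vc=[12]
5: 0x33d (blk 51, set 3) → MISS  vc=[12]
6: 0x1bb (blk 27, set 3) → MISS  vc=[12, 51]
7: 0x2c8 (blk 44, set 4) → L1-HIT  vc=[12, 51]
8: 0x2f4 (blk 47, set 7) → L1-HIT  vc=[12, 51]
9: 0x3a8 (blk 58, set 2) → MISS  vc=[12, 51]
10: 0x2ce (blk 44, set 4) → L1-HIT  vc=[12, 51]
11: 0xc6 (blk 12, set 4) → VC-HIT  vc=[44, 51]
12: 0x140 (blk 20, set 4) → MISS  vc=[44, 51, 12]
13: 0xc6 (blk 12, set 4) → VC-HIT  vc=[44, 51, 20]

VC = [44, 51, 20]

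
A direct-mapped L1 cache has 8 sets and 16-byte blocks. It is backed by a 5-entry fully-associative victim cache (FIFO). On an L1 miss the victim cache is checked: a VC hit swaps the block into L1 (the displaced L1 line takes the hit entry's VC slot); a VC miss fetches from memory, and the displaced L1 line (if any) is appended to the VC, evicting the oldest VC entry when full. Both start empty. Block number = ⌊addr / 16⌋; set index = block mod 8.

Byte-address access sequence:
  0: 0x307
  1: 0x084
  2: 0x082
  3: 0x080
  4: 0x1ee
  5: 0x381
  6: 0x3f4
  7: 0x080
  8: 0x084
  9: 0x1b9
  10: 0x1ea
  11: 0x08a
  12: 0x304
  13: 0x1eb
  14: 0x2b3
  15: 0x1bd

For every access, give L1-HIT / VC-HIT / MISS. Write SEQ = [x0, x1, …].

#0 0x307→b48/s0 MISS; vc=[]
#1 0x84→b8/s0 MISS; vc=[48]
#2 0x82→b8/s0 L1-HIT; vc=[48]
#3 0x80→b8/s0 L1-HIT; vc=[48]
#4 0x1ee→b30/s6 MISS; vc=[48]
#5 0x381→b56/s0 MISS; vc=[48,8]
#6 0x3f4→b63/s7 MISS; vc=[48,8]
#7 0x80→b8/s0 VC-HIT; vc=[48,56]
#8 0x84→b8/s0 L1-HIT; vc=[48,56]
#9 0x1b9→b27/s3 MISS; vc=[48,56]
#10 0x1ea→b30/s6 L1-HIT; vc=[48,56]
#11 0x8a→b8/s0 L1-HIT; vc=[48,56]
#12 0x304→b48/s0 VC-HIT; vc=[8,56]
#13 0x1eb→b30/s6 L1-HIT; vc=[8,56]
#14 0x2b3→b43/s3 MISS; vc=[8,56,27]
#15 0x1bd→b27/s3 VC-HIT; vc=[8,56,43]

SEQ = [MISS, MISS, L1-HIT, L1-HIT, MISS, MISS, MISS, VC-HIT, L1-HIT, MISS, L1-HIT, L1-HIT, VC-HIT, L1-HIT, MISS, VC-HIT]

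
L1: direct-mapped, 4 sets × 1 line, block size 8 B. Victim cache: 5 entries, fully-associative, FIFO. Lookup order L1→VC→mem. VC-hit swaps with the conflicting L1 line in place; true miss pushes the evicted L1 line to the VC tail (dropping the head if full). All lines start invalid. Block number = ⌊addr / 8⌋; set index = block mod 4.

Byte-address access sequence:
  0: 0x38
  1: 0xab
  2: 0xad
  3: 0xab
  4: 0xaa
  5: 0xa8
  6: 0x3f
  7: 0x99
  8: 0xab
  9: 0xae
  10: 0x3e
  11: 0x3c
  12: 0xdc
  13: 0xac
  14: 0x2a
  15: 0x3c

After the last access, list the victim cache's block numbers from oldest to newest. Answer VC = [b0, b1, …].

VC = [19, 27, 21]

#0 0x38→b7/s3 MISS; vc=[]
#1 0xab→b21/s1 MISS; vc=[]
#2 0xad→b21/s1 L1-HIT; vc=[]
#3 0xab→b21/s1 L1-HIT; vc=[]
#4 0xaa→b21/s1 L1-HIT; vc=[]
#5 0xa8→b21/s1 L1-HIT; vc=[]
#6 0x3f→b7/s3 L1-HIT; vc=[]
#7 0x99→b19/s3 MISS; vc=[7]
#8 0xab→b21/s1 L1-HIT; vc=[7]
#9 0xae→b21/s1 L1-HIT; vc=[7]
#10 0x3e→b7/s3 VC-HIT; vc=[19]
#11 0x3c→b7/s3 L1-HIT; vc=[19]
#12 0xdc→b27/s3 MISS; vc=[19,7]
#13 0xac→b21/s1 L1-HIT; vc=[19,7]
#14 0x2a→b5/s1 MISS; vc=[19,7,21]
#15 0x3c→b7/s3 VC-HIT; vc=[19,27,21]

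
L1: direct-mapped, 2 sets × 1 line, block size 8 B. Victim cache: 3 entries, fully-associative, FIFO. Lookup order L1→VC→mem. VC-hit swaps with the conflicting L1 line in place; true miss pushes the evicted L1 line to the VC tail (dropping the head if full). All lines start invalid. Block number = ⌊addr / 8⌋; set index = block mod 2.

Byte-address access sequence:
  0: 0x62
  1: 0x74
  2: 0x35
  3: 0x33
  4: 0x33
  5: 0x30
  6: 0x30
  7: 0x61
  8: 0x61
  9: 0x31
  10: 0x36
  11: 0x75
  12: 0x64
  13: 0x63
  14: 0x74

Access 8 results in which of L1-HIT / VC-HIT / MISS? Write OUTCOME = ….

#0 0x62→b12/s0 MISS; vc=[]
#1 0x74→b14/s0 MISS; vc=[12]
#2 0x35→b6/s0 MISS; vc=[12,14]
#3 0x33→b6/s0 L1-HIT; vc=[12,14]
#4 0x33→b6/s0 L1-HIT; vc=[12,14]
#5 0x30→b6/s0 L1-HIT; vc=[12,14]
#6 0x30→b6/s0 L1-HIT; vc=[12,14]
#7 0x61→b12/s0 VC-HIT; vc=[6,14]
#8 0x61→b12/s0 L1-HIT; vc=[6,14]
#9 0x31→b6/s0 VC-HIT; vc=[12,14]
#10 0x36→b6/s0 L1-HIT; vc=[12,14]
#11 0x75→b14/s0 VC-HIT; vc=[12,6]
#12 0x64→b12/s0 VC-HIT; vc=[14,6]
#13 0x63→b12/s0 L1-HIT; vc=[14,6]
#14 0x74→b14/s0 VC-HIT; vc=[12,6]

OUTCOME = L1-HIT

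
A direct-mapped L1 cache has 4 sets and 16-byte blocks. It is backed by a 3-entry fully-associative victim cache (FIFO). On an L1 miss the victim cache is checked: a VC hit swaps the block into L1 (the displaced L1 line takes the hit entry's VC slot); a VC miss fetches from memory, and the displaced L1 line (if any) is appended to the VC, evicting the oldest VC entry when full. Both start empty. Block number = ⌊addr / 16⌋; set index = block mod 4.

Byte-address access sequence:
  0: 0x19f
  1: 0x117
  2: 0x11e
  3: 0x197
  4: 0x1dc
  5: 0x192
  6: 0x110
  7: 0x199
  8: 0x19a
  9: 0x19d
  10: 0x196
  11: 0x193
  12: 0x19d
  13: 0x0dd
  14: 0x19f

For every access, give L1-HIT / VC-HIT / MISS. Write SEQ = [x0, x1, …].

0: 0x19f (blk 25, set 1) → MISS  vc=[]
1: 0x117 (blk 17, set 1) → MISS  vc=[25]
2: 0x11e (blk 17, set 1) → L1-HIT  vc=[25]
3: 0x197 (blk 25, set 1) → VC-HIT  vc=[17]
4: 0x1dc (blk 29, set 1) → MISS  vc=[17, 25]
5: 0x192 (blk 25, set 1) → VC-HIT  vc=[17, 29]
6: 0x110 (blk 17, set 1) → VC-HIT  vc=[25, 29]
7: 0x199 (blk 25, set 1) → VC-HIT  vc=[17, 29]
8: 0x19a (blk 25, set 1) → L1-HIT  vc=[17, 29]
9: 0x19d (blk 25, set 1) → L1-HIT  vc=[17, 29]
10: 0x196 (blk 25, set 1) → L1-HIT  vc=[17, 29]
11: 0x193 (blk 25, set 1) → L1-HIT  vc=[17, 29]
12: 0x19d (blk 25, set 1) → L1-HIT  vc=[17, 29]
13: 0xdd (blk 13, set 1) → MISS  vc=[17, 29, 25]
14: 0x19f (blk 25, set 1) → VC-HIT  vc=[17, 29, 13]

SEQ = [MISS, MISS, L1-HIT, VC-HIT, MISS, VC-HIT, VC-HIT, VC-HIT, L1-HIT, L1-HIT, L1-HIT, L1-HIT, L1-HIT, MISS, VC-HIT]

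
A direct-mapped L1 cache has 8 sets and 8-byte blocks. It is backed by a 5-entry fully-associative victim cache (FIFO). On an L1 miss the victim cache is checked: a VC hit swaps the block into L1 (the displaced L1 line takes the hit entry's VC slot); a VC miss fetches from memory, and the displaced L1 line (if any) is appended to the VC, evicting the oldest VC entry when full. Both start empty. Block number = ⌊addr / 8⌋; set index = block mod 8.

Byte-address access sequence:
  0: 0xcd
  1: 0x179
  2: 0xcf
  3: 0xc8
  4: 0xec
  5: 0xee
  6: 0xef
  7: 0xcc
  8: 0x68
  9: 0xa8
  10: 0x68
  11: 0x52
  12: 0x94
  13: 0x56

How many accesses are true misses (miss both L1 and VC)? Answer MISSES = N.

MISSES = 7

#0 0xcd→b25/s1 MISS; vc=[]
#1 0x179→b47/s7 MISS; vc=[]
#2 0xcf→b25/s1 L1-HIT; vc=[]
#3 0xc8→b25/s1 L1-HIT; vc=[]
#4 0xec→b29/s5 MISS; vc=[]
#5 0xee→b29/s5 L1-HIT; vc=[]
#6 0xef→b29/s5 L1-HIT; vc=[]
#7 0xcc→b25/s1 L1-HIT; vc=[]
#8 0x68→b13/s5 MISS; vc=[29]
#9 0xa8→b21/s5 MISS; vc=[29,13]
#10 0x68→b13/s5 VC-HIT; vc=[29,21]
#11 0x52→b10/s2 MISS; vc=[29,21]
#12 0x94→b18/s2 MISS; vc=[29,21,10]
#13 0x56→b10/s2 VC-HIT; vc=[29,21,18]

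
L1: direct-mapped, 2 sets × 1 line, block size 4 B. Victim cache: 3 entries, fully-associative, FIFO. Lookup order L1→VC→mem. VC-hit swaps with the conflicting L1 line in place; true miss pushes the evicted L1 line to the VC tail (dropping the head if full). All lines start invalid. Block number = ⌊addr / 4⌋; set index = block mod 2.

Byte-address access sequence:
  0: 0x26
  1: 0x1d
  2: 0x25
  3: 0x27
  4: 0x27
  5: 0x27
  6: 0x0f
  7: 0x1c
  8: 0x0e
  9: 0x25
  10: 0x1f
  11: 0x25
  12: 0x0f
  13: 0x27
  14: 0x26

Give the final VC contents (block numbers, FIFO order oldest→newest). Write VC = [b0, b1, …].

0: 0x26 (blk 9, set 1) → MISS  vc=[]
1: 0x1d (blk 7, set 1) → MISS  vc=[9]
2: 0x25 (blk 9, set 1) → VC-HIT  vc=[7]
3: 0x27 (blk 9, set 1) → L1-HIT  vc=[7]
4: 0x27 (blk 9, set 1) → L1-HIT  vc=[7]
5: 0x27 (blk 9, set 1) → L1-HIT  vc=[7]
6: 0xf (blk 3, set 1) → MISS  vc=[7, 9]
7: 0x1c (blk 7, set 1) → VC-HIT  vc=[3, 9]
8: 0xe (blk 3, set 1) → VC-HIT  vc=[7, 9]
9: 0x25 (blk 9, set 1) → VC-HIT  vc=[7, 3]
10: 0x1f (blk 7, set 1) → VC-HIT  vc=[9, 3]
11: 0x25 (blk 9, set 1) → VC-HIT  vc=[7, 3]
12: 0xf (blk 3, set 1) → VC-HIT  vc=[7, 9]
13: 0x27 (blk 9, set 1) → VC-HIT  vc=[7, 3]
14: 0x26 (blk 9, set 1) → L1-HIT  vc=[7, 3]

VC = [7, 3]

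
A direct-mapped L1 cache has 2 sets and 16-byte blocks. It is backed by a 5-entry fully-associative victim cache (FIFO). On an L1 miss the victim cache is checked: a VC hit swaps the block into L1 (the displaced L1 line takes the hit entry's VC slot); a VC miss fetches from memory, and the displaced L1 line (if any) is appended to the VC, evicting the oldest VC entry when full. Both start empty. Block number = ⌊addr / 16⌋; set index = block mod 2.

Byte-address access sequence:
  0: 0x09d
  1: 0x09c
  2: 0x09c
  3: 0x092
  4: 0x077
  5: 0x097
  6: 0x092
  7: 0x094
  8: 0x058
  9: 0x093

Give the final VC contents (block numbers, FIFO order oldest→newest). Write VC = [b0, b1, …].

#0 0x9d→b9/s1 MISS; vc=[]
#1 0x9c→b9/s1 L1-HIT; vc=[]
#2 0x9c→b9/s1 L1-HIT; vc=[]
#3 0x92→b9/s1 L1-HIT; vc=[]
#4 0x77→b7/s1 MISS; vc=[9]
#5 0x97→b9/s1 VC-HIT; vc=[7]
#6 0x92→b9/s1 L1-HIT; vc=[7]
#7 0x94→b9/s1 L1-HIT; vc=[7]
#8 0x58→b5/s1 MISS; vc=[7,9]
#9 0x93→b9/s1 VC-HIT; vc=[7,5]

VC = [7, 5]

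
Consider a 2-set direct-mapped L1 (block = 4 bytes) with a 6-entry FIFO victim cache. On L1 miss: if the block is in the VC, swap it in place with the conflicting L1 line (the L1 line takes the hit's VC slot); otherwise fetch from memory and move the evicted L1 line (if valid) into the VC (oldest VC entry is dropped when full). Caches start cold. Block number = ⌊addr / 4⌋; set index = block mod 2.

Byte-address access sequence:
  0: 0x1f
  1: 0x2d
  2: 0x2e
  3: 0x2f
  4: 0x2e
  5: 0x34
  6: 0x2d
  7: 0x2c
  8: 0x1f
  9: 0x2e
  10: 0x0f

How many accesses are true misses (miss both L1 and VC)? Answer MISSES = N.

MISSES = 4

#0 0x1f→b7/s1 MISS; vc=[]
#1 0x2d→b11/s1 MISS; vc=[7]
#2 0x2e→b11/s1 L1-HIT; vc=[7]
#3 0x2f→b11/s1 L1-HIT; vc=[7]
#4 0x2e→b11/s1 L1-HIT; vc=[7]
#5 0x34→b13/s1 MISS; vc=[7,11]
#6 0x2d→b11/s1 VC-HIT; vc=[7,13]
#7 0x2c→b11/s1 L1-HIT; vc=[7,13]
#8 0x1f→b7/s1 VC-HIT; vc=[11,13]
#9 0x2e→b11/s1 VC-HIT; vc=[7,13]
#10 0xf→b3/s1 MISS; vc=[7,13,11]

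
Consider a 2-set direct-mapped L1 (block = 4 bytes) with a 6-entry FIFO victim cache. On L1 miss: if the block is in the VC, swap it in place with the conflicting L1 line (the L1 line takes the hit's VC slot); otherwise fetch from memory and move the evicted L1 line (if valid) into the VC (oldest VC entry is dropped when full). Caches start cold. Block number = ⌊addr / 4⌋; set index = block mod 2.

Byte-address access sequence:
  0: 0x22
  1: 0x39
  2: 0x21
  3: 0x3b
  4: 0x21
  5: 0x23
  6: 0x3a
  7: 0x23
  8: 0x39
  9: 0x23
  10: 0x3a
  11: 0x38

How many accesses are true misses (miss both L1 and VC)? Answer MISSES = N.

0: 0x22 (blk 8, set 0) → MISS  vc=[]
1: 0x39 (blk 14, set 0) → MISS  vc=[8]
2: 0x21 (blk 8, set 0) → VC-HIT  vc=[14]
3: 0x3b (blk 14, set 0) → VC-HIT  vc=[8]
4: 0x21 (blk 8, set 0) → VC-HIT  vc=[14]
5: 0x23 (blk 8, set 0) → L1-HIT  vc=[14]
6: 0x3a (blk 14, set 0) → VC-HIT  vc=[8]
7: 0x23 (blk 8, set 0) → VC-HIT  vc=[14]
8: 0x39 (blk 14, set 0) → VC-HIT  vc=[8]
9: 0x23 (blk 8, set 0) → VC-HIT  vc=[14]
10: 0x3a (blk 14, set 0) → VC-HIT  vc=[8]
11: 0x38 (blk 14, set 0) → L1-HIT  vc=[8]

MISSES = 2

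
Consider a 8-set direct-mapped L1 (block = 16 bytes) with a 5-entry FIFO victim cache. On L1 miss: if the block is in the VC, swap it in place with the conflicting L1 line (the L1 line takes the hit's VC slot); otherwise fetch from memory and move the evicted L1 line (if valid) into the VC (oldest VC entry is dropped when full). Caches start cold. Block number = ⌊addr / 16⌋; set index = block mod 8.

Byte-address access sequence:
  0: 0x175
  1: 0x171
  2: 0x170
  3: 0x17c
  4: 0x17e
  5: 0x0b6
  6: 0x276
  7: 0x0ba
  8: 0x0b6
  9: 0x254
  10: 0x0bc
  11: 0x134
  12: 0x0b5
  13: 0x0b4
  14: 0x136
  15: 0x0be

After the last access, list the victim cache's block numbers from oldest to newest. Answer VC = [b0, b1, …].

VC = [23, 19]

  [0] addr=0x175 blk=23 s=7: MISS | VC []
  [1] addr=0x171 blk=23 s=7: L1-HIT | VC []
  [2] addr=0x170 blk=23 s=7: L1-HIT | VC []
  [3] addr=0x17c blk=23 s=7: L1-HIT | VC []
  [4] addr=0x17e blk=23 s=7: L1-HIT | VC []
  [5] addr=0xb6 blk=11 s=3: MISS | VC []
  [6] addr=0x276 blk=39 s=7: MISS | VC [23]
  [7] addr=0xba blk=11 s=3: L1-HIT | VC [23]
  [8] addr=0xb6 blk=11 s=3: L1-HIT | VC [23]
  [9] addr=0x254 blk=37 s=5: MISS | VC [23]
  [10] addr=0xbc blk=11 s=3: L1-HIT | VC [23]
  [11] addr=0x134 blk=19 s=3: MISS | VC [23, 11]
  [12] addr=0xb5 blk=11 s=3: VC-HIT | VC [23, 19]
  [13] addr=0xb4 blk=11 s=3: L1-HIT | VC [23, 19]
  [14] addr=0x136 blk=19 s=3: VC-HIT | VC [23, 11]
  [15] addr=0xbe blk=11 s=3: VC-HIT | VC [23, 19]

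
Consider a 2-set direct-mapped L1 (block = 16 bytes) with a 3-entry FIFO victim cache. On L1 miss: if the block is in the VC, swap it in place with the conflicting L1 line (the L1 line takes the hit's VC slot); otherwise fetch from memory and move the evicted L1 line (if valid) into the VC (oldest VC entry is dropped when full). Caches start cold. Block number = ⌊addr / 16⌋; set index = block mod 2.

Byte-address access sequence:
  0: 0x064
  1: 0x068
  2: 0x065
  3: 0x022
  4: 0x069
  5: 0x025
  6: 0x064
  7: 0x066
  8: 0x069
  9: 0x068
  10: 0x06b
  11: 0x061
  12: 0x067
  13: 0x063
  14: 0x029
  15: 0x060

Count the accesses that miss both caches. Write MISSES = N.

MISSES = 2

  [0] addr=0x64 blk=6 s=0: MISS | VC []
  [1] addr=0x68 blk=6 s=0: L1-HIT | VC []
  [2] addr=0x65 blk=6 s=0: L1-HIT | VC []
  [3] addr=0x22 blk=2 s=0: MISS | VC [6]
  [4] addr=0x69 blk=6 s=0: VC-HIT | VC [2]
  [5] addr=0x25 blk=2 s=0: VC-HIT | VC [6]
  [6] addr=0x64 blk=6 s=0: VC-HIT | VC [2]
  [7] addr=0x66 blk=6 s=0: L1-HIT | VC [2]
  [8] addr=0x69 blk=6 s=0: L1-HIT | VC [2]
  [9] addr=0x68 blk=6 s=0: L1-HIT | VC [2]
  [10] addr=0x6b blk=6 s=0: L1-HIT | VC [2]
  [11] addr=0x61 blk=6 s=0: L1-HIT | VC [2]
  [12] addr=0x67 blk=6 s=0: L1-HIT | VC [2]
  [13] addr=0x63 blk=6 s=0: L1-HIT | VC [2]
  [14] addr=0x29 blk=2 s=0: VC-HIT | VC [6]
  [15] addr=0x60 blk=6 s=0: VC-HIT | VC [2]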